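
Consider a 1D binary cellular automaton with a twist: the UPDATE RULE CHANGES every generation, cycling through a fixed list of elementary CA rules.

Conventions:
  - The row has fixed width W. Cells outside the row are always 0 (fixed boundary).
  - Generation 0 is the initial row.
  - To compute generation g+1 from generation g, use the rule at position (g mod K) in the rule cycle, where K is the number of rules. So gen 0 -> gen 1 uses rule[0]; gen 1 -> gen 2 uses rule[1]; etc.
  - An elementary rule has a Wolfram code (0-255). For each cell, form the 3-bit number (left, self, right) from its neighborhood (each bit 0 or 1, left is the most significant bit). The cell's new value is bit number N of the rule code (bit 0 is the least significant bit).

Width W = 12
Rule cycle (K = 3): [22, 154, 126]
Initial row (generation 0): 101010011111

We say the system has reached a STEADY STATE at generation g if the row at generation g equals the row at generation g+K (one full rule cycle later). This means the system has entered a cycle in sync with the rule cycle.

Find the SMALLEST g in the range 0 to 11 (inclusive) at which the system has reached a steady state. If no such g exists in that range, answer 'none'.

Gen 0: 101010011111
Gen 1 (rule 22): 101011100000
Gen 2 (rule 154): 000011010000
Gen 3 (rule 126): 000111111000
Gen 4 (rule 22): 001000000100
Gen 5 (rule 154): 010100001010
Gen 6 (rule 126): 111110011111
Gen 7 (rule 22): 000001100000
Gen 8 (rule 154): 000011010000
Gen 9 (rule 126): 000111111000
Gen 10 (rule 22): 001000000100
Gen 11 (rule 154): 010100001010
Gen 12 (rule 126): 111110011111
Gen 13 (rule 22): 000001100000
Gen 14 (rule 154): 000011010000

Answer: none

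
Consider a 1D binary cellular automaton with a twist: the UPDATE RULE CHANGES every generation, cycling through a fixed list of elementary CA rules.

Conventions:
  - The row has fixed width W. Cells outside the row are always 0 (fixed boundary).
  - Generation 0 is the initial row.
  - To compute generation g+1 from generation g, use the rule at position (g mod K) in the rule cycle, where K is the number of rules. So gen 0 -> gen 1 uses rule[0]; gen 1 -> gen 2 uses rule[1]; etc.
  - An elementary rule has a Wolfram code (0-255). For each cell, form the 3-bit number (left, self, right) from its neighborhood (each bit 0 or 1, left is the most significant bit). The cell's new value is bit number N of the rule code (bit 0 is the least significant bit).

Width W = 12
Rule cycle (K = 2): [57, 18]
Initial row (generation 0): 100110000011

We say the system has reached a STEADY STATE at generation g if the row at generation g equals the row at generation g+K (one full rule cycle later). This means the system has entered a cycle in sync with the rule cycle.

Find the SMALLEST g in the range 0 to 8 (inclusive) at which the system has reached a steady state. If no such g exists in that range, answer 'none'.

Answer: 8

Derivation:
Gen 0: 100110000011
Gen 1 (rule 57): 010101111010
Gen 2 (rule 18): 100000000001
Gen 3 (rule 57): 011111111100
Gen 4 (rule 18): 100000000010
Gen 5 (rule 57): 011111111001
Gen 6 (rule 18): 100000000110
Gen 7 (rule 57): 011111110101
Gen 8 (rule 18): 100000000000
Gen 9 (rule 57): 011111111111
Gen 10 (rule 18): 100000000000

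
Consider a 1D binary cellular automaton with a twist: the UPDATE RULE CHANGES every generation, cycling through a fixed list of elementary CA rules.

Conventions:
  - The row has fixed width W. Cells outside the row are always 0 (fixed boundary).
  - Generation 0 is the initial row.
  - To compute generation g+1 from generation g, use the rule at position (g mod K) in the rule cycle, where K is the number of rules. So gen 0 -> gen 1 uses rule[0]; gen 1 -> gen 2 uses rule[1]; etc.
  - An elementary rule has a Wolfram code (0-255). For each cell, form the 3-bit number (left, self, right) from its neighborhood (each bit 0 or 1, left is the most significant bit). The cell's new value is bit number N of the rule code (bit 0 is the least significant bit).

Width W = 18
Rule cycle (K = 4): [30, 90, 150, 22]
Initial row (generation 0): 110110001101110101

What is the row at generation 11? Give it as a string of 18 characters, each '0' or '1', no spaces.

Answer: 101011110000001010

Derivation:
Gen 0: 110110001101110101
Gen 1 (rule 30): 100101011001000101
Gen 2 (rule 90): 011000011110101000
Gen 3 (rule 150): 100100101100101100
Gen 4 (rule 22): 111111100011100010
Gen 5 (rule 30): 100000010110010111
Gen 6 (rule 90): 010000100111100101
Gen 7 (rule 150): 111001111011011101
Gen 8 (rule 22): 000110000000000001
Gen 9 (rule 30): 001101000000000011
Gen 10 (rule 90): 011100100000000111
Gen 11 (rule 150): 101011110000001010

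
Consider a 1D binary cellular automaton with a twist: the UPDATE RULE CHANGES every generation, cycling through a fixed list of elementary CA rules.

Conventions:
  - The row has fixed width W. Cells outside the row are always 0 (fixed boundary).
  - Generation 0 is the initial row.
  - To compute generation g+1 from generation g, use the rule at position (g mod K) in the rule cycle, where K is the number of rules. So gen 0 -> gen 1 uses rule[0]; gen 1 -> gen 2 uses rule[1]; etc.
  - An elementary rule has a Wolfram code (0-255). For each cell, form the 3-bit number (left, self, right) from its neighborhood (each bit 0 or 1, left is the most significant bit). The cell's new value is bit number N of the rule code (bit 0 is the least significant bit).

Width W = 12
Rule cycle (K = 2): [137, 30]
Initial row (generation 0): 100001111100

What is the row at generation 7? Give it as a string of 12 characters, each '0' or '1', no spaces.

Gen 0: 100001111100
Gen 1 (rule 137): 001101111001
Gen 2 (rule 30): 011001000111
Gen 3 (rule 137): 010000010110
Gen 4 (rule 30): 111000110101
Gen 5 (rule 137): 110010100000
Gen 6 (rule 30): 101110110000
Gen 7 (rule 137): 001100100111

Answer: 001100100111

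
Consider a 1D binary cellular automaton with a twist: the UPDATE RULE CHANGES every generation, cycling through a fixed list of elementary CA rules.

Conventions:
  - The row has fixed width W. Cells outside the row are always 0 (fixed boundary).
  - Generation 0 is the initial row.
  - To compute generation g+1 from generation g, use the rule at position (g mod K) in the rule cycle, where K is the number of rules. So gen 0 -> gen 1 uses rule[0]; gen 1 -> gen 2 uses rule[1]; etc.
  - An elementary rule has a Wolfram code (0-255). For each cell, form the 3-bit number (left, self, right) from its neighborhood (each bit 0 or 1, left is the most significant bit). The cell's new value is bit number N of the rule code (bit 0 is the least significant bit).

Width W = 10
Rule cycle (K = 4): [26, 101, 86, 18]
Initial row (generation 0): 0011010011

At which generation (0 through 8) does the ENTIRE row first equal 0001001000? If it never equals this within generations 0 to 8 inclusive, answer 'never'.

Gen 0: 0011010011
Gen 1 (rule 26): 0110001110
Gen 2 (rule 101): 0010100010
Gen 3 (rule 86): 0110110111
Gen 4 (rule 18): 1000000000
Gen 5 (rule 26): 0100000000
Gen 6 (rule 101): 0101111111
Gen 7 (rule 86): 1100000001
Gen 8 (rule 18): 0010000010

Answer: never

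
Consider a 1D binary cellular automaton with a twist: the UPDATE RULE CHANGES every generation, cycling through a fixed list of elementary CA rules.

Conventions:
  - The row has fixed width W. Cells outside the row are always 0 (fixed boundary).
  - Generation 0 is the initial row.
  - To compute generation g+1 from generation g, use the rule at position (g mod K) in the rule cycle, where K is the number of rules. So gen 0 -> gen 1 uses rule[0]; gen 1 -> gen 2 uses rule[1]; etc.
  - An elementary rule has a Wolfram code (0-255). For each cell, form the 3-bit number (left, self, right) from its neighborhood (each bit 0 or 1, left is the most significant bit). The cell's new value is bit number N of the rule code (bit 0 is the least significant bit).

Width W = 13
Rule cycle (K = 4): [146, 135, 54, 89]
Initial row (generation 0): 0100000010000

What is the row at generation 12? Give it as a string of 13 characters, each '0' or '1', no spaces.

Gen 0: 0100000010000
Gen 1 (rule 146): 1010000101000
Gen 2 (rule 135): 1010111101011
Gen 3 (rule 54): 1111000011100
Gen 4 (rule 89): 1001111010111
Gen 5 (rule 146): 0110110000010
Gen 6 (rule 135): 1000000111110
Gen 7 (rule 54): 1100001000001
Gen 8 (rule 89): 1111100111100
Gen 9 (rule 146): 0111011011010
Gen 10 (rule 135): 1010000000010
Gen 11 (rule 54): 1111000000111
Gen 12 (rule 89): 1001111110101

Answer: 1001111110101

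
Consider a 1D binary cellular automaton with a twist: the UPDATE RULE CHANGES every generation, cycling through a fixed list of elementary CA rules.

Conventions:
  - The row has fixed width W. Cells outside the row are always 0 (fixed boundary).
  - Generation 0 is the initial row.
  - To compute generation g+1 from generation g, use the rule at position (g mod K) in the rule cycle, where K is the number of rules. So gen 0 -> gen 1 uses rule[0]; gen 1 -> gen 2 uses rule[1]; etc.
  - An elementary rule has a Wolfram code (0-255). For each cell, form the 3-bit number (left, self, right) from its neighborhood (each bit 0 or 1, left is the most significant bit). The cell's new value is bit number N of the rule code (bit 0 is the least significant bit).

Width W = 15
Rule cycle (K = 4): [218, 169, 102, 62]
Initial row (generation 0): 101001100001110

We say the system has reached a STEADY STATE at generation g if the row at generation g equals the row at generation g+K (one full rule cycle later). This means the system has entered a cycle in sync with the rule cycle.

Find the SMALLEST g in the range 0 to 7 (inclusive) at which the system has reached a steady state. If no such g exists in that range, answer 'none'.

Gen 0: 101001100001110
Gen 1 (rule 218): 000111110011111
Gen 2 (rule 169): 110111100011110
Gen 3 (rule 102): 011000100100010
Gen 4 (rule 62): 110101111110111
Gen 5 (rule 218): 110001111110111
Gen 6 (rule 169): 100101111101110
Gen 7 (rule 102): 101110000110010
Gen 8 (rule 62): 111001001101111
Gen 9 (rule 218): 111110111101111
Gen 10 (rule 169): 111101111011110
Gen 11 (rule 102): 000110001100010

Answer: none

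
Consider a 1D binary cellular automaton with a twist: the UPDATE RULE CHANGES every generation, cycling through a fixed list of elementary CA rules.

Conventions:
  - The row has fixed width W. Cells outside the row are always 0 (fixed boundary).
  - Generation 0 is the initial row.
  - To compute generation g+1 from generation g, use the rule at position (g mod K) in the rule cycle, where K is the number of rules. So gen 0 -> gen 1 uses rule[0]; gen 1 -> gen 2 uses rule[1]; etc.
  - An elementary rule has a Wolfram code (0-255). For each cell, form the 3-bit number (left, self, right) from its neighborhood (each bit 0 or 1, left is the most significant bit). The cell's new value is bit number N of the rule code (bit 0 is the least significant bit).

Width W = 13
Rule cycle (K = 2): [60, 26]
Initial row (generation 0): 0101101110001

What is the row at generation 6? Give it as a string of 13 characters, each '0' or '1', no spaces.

Answer: 0010110111010

Derivation:
Gen 0: 0101101110001
Gen 1 (rule 60): 0111011001001
Gen 2 (rule 26): 1100010110110
Gen 3 (rule 60): 1010011101101
Gen 4 (rule 26): 0001110001000
Gen 5 (rule 60): 0001001001100
Gen 6 (rule 26): 0010110111010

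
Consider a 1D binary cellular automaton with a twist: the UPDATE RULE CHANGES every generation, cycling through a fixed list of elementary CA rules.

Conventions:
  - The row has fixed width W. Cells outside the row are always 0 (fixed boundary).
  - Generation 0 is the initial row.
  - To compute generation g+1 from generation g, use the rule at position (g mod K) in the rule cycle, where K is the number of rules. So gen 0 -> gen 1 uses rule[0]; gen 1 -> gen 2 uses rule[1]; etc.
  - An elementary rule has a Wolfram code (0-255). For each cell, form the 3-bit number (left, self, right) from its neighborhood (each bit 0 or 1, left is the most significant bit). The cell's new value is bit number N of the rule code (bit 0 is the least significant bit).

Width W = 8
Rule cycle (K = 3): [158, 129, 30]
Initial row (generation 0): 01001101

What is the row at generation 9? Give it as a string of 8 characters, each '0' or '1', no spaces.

Gen 0: 01001101
Gen 1 (rule 158): 11111001
Gen 2 (rule 129): 01110000
Gen 3 (rule 30): 11001000
Gen 4 (rule 158): 10111100
Gen 5 (rule 129): 00011001
Gen 6 (rule 30): 00110111
Gen 7 (rule 158): 01100110
Gen 8 (rule 129): 00000000
Gen 9 (rule 30): 00000000

Answer: 00000000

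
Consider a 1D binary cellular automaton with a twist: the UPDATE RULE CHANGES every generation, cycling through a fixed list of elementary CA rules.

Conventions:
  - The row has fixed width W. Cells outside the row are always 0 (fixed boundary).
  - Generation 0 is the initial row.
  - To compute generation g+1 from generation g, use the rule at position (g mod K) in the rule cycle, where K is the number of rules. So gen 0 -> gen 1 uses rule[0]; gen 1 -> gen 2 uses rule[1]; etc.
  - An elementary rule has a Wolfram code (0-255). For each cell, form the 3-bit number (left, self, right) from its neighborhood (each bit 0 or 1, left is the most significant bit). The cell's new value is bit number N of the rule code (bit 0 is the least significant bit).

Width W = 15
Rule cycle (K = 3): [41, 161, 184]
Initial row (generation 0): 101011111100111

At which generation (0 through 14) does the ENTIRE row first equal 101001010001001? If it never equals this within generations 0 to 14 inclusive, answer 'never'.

Answer: never

Derivation:
Gen 0: 101011111100111
Gen 1 (rule 41): 010110000000100
Gen 2 (rule 161): 001000111110001
Gen 3 (rule 184): 000100111101000
Gen 4 (rule 41): 110000100010011
Gen 5 (rule 161): 000110001000000
Gen 6 (rule 184): 000101000100000
Gen 7 (rule 41): 110010010001111
Gen 8 (rule 161): 000000000100110
Gen 9 (rule 184): 000000000010101
Gen 10 (rule 41): 111111111001010
Gen 11 (rule 161): 011111110000100
Gen 12 (rule 184): 011111101000010
Gen 13 (rule 41): 010000010011000
Gen 14 (rule 161): 000111000000011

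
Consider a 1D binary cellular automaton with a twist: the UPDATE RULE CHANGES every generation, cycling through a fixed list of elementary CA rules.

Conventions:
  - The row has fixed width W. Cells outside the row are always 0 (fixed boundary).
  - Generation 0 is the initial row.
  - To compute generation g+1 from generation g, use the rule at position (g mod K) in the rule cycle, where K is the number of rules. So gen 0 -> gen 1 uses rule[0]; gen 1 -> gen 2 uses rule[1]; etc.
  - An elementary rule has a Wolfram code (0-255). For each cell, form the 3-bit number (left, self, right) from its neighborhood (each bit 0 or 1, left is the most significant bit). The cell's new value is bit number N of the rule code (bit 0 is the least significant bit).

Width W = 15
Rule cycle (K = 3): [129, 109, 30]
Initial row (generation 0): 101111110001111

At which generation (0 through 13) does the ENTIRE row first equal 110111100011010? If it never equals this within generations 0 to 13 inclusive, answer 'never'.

Answer: never

Derivation:
Gen 0: 101111110001111
Gen 1 (rule 129): 000111100100110
Gen 2 (rule 109): 110100100100110
Gen 3 (rule 30): 100111111111101
Gen 4 (rule 129): 000011111111000
Gen 5 (rule 109): 111010000001011
Gen 6 (rule 30): 100011000011010
Gen 7 (rule 129): 001000011000000
Gen 8 (rule 109): 101011011011111
Gen 9 (rule 30): 101010010010000
Gen 10 (rule 129): 000000000000111
Gen 11 (rule 109): 111111111110101
Gen 12 (rule 30): 100000000000101
Gen 13 (rule 129): 001111111110000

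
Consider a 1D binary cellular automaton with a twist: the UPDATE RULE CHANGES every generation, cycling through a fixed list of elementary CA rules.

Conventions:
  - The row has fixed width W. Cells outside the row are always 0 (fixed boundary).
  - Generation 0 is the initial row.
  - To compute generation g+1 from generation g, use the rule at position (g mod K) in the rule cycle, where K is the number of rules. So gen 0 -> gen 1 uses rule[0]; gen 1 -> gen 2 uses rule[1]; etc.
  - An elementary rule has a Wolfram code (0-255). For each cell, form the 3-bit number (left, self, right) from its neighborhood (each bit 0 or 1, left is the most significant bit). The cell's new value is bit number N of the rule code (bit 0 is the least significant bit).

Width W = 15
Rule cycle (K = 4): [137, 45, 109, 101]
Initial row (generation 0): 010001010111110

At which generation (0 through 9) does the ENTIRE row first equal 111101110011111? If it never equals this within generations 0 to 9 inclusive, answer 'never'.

Gen 0: 010001010111110
Gen 1 (rule 137): 000100000111100
Gen 2 (rule 45): 110101110100001
Gen 3 (rule 109): 111111011101101
Gen 4 (rule 101): 000001100110111
Gen 5 (rule 137): 111101000100110
Gen 6 (rule 45): 100011010100100
Gen 7 (rule 109): 101011111100101
Gen 8 (rule 101): 111100000100111
Gen 9 (rule 137): 111001110000110

Answer: never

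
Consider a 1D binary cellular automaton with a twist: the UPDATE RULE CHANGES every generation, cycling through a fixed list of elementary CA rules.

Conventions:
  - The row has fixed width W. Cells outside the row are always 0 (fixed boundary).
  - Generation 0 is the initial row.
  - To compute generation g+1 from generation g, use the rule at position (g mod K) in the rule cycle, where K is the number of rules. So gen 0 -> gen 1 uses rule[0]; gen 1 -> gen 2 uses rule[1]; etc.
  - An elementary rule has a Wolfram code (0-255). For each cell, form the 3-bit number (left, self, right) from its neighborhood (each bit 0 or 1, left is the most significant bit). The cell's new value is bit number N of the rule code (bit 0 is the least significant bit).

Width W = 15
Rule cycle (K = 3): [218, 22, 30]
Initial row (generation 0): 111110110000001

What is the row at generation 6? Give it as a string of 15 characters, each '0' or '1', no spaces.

Gen 0: 111110110000001
Gen 1 (rule 218): 111110111000010
Gen 2 (rule 22): 000000000100111
Gen 3 (rule 30): 000000001111100
Gen 4 (rule 218): 000000011111110
Gen 5 (rule 22): 000000100000001
Gen 6 (rule 30): 000001110000011

Answer: 000001110000011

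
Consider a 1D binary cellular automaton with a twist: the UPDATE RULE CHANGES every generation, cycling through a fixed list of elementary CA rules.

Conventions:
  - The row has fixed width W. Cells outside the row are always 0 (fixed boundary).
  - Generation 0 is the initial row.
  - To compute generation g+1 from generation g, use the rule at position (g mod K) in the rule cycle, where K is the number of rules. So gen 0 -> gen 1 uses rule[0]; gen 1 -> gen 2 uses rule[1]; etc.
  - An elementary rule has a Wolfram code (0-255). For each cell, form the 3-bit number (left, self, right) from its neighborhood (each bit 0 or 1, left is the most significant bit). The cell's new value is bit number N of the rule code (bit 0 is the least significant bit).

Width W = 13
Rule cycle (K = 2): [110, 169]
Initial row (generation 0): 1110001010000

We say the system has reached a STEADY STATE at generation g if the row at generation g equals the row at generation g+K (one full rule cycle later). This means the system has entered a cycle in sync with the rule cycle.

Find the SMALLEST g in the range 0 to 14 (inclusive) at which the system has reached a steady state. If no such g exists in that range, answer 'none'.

Answer: none

Derivation:
Gen 0: 1110001010000
Gen 1 (rule 110): 1010011110000
Gen 2 (rule 169): 0100011100111
Gen 3 (rule 110): 1100110101101
Gen 4 (rule 169): 1000101011010
Gen 5 (rule 110): 1001111111110
Gen 6 (rule 169): 0001111111100
Gen 7 (rule 110): 0011000000100
Gen 8 (rule 169): 1010011110001
Gen 9 (rule 110): 1110110010011
Gen 10 (rule 169): 1101100000010
Gen 11 (rule 110): 1111100000110
Gen 12 (rule 169): 1111001110100
Gen 13 (rule 110): 1001011011100
Gen 14 (rule 169): 0000110111001
Gen 15 (rule 110): 0001111101011
Gen 16 (rule 169): 1101111010110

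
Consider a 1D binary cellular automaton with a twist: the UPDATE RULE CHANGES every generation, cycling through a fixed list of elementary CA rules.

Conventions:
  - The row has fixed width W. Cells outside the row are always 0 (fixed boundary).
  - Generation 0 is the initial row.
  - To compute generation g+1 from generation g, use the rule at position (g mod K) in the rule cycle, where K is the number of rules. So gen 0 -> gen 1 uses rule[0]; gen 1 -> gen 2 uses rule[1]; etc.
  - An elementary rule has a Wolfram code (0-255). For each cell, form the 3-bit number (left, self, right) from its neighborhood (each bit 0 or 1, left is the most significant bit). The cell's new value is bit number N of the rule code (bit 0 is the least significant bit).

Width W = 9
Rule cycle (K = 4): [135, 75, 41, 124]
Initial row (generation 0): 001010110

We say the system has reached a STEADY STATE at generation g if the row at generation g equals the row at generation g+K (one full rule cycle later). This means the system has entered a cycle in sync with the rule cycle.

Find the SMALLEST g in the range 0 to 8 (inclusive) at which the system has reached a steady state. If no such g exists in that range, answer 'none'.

Gen 0: 001010110
Gen 1 (rule 135): 111010000
Gen 2 (rule 75): 101000111
Gen 3 (rule 41): 010010100
Gen 4 (rule 124): 011011110
Gen 5 (rule 135): 100001100
Gen 6 (rule 75): 001111101
Gen 7 (rule 41): 101000010
Gen 8 (rule 124): 111100011
Gen 9 (rule 135): 011001100
Gen 10 (rule 75): 111011101
Gen 11 (rule 41): 100110010
Gen 12 (rule 124): 110111011

Answer: none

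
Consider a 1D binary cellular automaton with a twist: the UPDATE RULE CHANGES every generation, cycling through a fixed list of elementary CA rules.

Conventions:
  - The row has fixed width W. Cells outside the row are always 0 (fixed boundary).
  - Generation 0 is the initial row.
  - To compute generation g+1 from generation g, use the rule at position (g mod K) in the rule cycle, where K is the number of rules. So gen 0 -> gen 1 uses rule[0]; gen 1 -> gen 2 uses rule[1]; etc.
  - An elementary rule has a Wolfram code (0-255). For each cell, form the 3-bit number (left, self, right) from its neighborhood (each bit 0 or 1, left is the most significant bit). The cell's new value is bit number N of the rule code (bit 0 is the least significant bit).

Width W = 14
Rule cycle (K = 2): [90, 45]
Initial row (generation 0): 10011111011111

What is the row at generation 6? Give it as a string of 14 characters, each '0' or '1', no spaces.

Answer: 10101000111111

Derivation:
Gen 0: 10011111011111
Gen 1 (rule 90): 01110001010001
Gen 2 (rule 45): 01000101110101
Gen 3 (rule 90): 10101001010000
Gen 4 (rule 45): 11111001110111
Gen 5 (rule 90): 10001111010101
Gen 6 (rule 45): 10101000111111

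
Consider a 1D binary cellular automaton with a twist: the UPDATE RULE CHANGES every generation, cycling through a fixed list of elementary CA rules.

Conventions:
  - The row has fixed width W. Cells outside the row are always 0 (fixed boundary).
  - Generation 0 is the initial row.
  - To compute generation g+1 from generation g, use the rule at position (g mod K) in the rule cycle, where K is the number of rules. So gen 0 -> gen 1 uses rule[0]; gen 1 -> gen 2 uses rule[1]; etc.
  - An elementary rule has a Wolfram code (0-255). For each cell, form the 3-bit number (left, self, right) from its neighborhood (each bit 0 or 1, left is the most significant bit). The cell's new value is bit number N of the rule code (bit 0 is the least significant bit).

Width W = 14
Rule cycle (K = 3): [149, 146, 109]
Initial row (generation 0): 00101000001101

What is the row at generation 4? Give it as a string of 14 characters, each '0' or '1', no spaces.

Answer: 01100100101011

Derivation:
Gen 0: 00101000001101
Gen 1 (rule 149): 10101111100001
Gen 2 (rule 146): 00000111010010
Gen 3 (rule 109): 11110101110010
Gen 4 (rule 149): 01100100101011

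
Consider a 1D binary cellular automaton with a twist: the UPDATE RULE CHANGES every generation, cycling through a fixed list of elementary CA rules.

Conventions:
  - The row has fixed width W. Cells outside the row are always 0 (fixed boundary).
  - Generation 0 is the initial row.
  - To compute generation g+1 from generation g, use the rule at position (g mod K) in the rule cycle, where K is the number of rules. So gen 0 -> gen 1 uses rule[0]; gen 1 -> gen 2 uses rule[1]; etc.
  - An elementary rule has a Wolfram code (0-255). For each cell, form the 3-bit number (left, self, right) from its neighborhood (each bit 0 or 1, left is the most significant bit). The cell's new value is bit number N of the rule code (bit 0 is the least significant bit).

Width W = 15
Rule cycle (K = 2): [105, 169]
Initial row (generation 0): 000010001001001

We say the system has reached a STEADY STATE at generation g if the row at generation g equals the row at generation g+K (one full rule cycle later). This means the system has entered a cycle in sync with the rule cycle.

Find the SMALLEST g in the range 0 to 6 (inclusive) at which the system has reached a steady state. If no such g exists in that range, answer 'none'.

Answer: none

Derivation:
Gen 0: 000010001001001
Gen 1 (rule 105): 111000100000000
Gen 2 (rule 169): 110010001111111
Gen 3 (rule 105): 110000101000001
Gen 4 (rule 169): 100110010011100
Gen 5 (rule 105): 000110000010101
Gen 6 (rule 169): 110100111001010
Gen 7 (rule 105): 111000101000100
Gen 8 (rule 169): 110010010010001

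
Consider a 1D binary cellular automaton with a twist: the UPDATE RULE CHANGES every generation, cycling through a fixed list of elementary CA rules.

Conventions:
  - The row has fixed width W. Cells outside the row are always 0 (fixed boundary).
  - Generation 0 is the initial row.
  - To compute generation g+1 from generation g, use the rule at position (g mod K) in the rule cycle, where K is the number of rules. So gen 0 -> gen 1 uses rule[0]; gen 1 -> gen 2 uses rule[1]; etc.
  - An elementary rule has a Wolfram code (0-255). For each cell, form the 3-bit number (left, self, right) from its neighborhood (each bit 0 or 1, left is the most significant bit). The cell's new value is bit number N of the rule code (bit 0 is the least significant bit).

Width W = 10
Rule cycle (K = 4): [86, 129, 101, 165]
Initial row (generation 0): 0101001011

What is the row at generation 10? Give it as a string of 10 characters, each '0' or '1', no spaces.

Answer: 0000111000

Derivation:
Gen 0: 0101001011
Gen 1 (rule 86): 1101111001
Gen 2 (rule 129): 0000110000
Gen 3 (rule 101): 1110010111
Gen 4 (rule 165): 0100011010
Gen 5 (rule 86): 1110101011
Gen 6 (rule 129): 0100000000
Gen 7 (rule 101): 0101111111
Gen 8 (rule 165): 0110111110
Gen 9 (rule 86): 1010000011
Gen 10 (rule 129): 0000111000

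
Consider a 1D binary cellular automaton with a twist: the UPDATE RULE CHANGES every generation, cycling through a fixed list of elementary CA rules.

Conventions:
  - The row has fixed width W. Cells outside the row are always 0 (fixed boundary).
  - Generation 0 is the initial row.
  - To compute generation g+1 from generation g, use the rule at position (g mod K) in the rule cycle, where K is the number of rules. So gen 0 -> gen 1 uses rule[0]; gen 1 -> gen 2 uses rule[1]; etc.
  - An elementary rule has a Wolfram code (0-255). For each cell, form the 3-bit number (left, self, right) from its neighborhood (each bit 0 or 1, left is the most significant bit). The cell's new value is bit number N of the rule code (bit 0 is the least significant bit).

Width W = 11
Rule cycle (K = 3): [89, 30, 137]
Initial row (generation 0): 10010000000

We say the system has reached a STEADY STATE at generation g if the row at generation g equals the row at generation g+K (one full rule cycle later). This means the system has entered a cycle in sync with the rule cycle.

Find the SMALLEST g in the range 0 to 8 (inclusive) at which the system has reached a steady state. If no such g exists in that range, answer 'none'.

Answer: none

Derivation:
Gen 0: 10010000000
Gen 1 (rule 89): 01001111111
Gen 2 (rule 30): 11111000000
Gen 3 (rule 137): 11110011111
Gen 4 (rule 89): 10011010001
Gen 5 (rule 30): 11110011011
Gen 6 (rule 137): 11100010010
Gen 7 (rule 89): 10111001001
Gen 8 (rule 30): 10100111111
Gen 9 (rule 137): 00000111110
Gen 10 (rule 89): 11110100011
Gen 11 (rule 30): 10000110110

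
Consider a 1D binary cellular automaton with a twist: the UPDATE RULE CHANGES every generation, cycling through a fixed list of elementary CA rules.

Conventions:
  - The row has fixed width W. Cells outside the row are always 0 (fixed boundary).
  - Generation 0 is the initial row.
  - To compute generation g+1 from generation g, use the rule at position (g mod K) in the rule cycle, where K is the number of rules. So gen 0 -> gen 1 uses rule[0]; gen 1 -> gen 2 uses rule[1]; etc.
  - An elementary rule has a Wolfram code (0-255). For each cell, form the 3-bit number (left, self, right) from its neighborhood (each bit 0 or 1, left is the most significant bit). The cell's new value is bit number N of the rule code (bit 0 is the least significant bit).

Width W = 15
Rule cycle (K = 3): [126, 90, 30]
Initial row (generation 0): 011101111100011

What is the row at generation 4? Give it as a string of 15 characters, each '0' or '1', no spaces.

Answer: 111111111101111

Derivation:
Gen 0: 011101111100011
Gen 1 (rule 126): 110111000110111
Gen 2 (rule 90): 110101101110101
Gen 3 (rule 30): 100101001000101
Gen 4 (rule 126): 111111111101111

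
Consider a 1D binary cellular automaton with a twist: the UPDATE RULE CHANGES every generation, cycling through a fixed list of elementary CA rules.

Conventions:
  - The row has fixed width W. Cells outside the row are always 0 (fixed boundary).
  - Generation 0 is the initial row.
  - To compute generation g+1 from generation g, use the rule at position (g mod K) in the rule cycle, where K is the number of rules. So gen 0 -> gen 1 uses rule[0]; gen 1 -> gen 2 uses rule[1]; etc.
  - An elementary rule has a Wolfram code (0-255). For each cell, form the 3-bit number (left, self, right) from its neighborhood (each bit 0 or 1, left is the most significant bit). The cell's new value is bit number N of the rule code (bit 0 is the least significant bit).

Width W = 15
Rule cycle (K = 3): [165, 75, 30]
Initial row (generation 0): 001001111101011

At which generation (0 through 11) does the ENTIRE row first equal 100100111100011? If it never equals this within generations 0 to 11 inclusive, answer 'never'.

Gen 0: 001001111101011
Gen 1 (rule 165): 101000111011100
Gen 2 (rule 75): 000011101010101
Gen 3 (rule 30): 000110001010101
Gen 4 (rule 165): 110000101111111
Gen 5 (rule 75): 110111001000001
Gen 6 (rule 30): 100100111100011
Gen 7 (rule 165): 100100011001000
Gen 8 (rule 75): 001001111010011
Gen 9 (rule 30): 011111000011110
Gen 10 (rule 165): 001110011001100
Gen 11 (rule 75): 111010111011101

Answer: 6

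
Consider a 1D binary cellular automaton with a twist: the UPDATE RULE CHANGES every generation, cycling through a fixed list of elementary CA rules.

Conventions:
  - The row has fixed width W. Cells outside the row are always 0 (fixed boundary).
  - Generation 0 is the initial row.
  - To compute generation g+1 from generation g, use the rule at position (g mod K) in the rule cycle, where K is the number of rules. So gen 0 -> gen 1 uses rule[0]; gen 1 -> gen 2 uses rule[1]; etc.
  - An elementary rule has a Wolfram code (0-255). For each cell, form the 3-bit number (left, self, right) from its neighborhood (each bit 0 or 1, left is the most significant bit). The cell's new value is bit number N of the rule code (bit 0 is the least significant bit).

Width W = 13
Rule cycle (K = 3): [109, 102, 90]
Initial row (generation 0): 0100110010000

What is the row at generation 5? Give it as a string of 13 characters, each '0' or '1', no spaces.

Answer: 0110011001110

Derivation:
Gen 0: 0100110010000
Gen 1 (rule 109): 0100110010111
Gen 2 (rule 102): 1101010111001
Gen 3 (rule 90): 1100000101110
Gen 4 (rule 109): 1101110111010
Gen 5 (rule 102): 0110011001110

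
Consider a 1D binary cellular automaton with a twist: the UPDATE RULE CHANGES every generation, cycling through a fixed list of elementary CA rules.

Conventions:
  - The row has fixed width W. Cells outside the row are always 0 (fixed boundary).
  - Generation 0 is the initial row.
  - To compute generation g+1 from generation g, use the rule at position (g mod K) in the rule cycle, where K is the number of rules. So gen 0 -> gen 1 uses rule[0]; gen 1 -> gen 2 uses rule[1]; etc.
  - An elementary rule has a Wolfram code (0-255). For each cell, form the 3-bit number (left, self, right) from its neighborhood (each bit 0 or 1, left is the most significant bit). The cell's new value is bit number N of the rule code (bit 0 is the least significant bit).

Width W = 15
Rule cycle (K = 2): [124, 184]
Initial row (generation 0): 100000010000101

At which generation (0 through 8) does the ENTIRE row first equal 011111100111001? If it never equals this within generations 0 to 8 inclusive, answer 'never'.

Gen 0: 100000010000101
Gen 1 (rule 124): 110000011000111
Gen 2 (rule 184): 101000010100110
Gen 3 (rule 124): 111100011110111
Gen 4 (rule 184): 111010011101110
Gen 5 (rule 124): 101111010111011
Gen 6 (rule 184): 011110101110110
Gen 7 (rule 124): 010011111011111
Gen 8 (rule 184): 001011110111110

Answer: never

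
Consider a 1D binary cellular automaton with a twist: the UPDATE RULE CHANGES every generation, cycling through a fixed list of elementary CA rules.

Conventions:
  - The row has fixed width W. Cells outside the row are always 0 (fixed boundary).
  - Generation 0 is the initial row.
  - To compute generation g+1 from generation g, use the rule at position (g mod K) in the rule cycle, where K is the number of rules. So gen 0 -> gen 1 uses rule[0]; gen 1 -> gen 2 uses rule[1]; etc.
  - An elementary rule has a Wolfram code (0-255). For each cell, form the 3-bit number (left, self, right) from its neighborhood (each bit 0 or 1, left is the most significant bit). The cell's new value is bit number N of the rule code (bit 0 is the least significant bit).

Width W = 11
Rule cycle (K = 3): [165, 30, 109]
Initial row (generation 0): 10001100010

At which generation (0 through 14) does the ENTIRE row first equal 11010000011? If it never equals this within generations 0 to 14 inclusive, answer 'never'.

Gen 0: 10001100010
Gen 1 (rule 165): 10100001010
Gen 2 (rule 30): 10110011011
Gen 3 (rule 109): 11110011111
Gen 4 (rule 165): 01100001110
Gen 5 (rule 30): 11010011001
Gen 6 (rule 109): 11110011001
Gen 7 (rule 165): 01100000001
Gen 8 (rule 30): 11010000011
Gen 9 (rule 109): 11110111011
Gen 10 (rule 165): 01101010100
Gen 11 (rule 30): 11001010110
Gen 12 (rule 109): 11001111110
Gen 13 (rule 165): 00000111100
Gen 14 (rule 30): 00001100010

Answer: 8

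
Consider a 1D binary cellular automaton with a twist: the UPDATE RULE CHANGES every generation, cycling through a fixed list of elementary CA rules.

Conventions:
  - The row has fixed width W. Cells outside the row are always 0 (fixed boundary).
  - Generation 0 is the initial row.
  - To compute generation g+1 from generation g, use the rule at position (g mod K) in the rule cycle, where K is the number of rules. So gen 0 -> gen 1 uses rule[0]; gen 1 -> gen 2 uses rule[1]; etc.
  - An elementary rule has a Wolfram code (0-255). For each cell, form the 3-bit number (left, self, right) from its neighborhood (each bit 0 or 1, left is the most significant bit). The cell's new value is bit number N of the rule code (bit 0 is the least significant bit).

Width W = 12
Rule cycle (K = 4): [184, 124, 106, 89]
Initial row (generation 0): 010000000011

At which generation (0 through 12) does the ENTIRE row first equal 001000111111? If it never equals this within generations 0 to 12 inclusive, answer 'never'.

Gen 0: 010000000011
Gen 1 (rule 184): 001000000010
Gen 2 (rule 124): 001100000011
Gen 3 (rule 106): 011100000111
Gen 4 (rule 89): 010111110101
Gen 5 (rule 184): 001111101010
Gen 6 (rule 124): 001000111111
Gen 7 (rule 106): 010001100001
Gen 8 (rule 89): 001101111100
Gen 9 (rule 184): 001011111010
Gen 10 (rule 124): 001110001111
Gen 11 (rule 106): 011010011001
Gen 12 (rule 89): 011001011100

Answer: 6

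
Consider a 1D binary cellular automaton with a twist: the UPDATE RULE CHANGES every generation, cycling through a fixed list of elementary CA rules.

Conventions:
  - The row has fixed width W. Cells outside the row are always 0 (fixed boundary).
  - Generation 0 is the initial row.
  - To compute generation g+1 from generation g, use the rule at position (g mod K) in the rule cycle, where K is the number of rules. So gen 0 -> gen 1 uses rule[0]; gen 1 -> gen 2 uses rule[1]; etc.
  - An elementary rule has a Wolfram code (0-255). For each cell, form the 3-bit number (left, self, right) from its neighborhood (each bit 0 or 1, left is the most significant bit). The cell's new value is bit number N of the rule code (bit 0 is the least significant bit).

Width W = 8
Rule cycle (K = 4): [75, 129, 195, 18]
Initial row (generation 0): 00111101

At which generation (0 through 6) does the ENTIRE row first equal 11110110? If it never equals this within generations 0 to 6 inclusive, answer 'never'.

Gen 0: 00111101
Gen 1 (rule 75): 11100100
Gen 2 (rule 129): 01000001
Gen 3 (rule 195): 10011110
Gen 4 (rule 18): 01100001
Gen 5 (rule 75): 11101110
Gen 6 (rule 129): 01000100

Answer: never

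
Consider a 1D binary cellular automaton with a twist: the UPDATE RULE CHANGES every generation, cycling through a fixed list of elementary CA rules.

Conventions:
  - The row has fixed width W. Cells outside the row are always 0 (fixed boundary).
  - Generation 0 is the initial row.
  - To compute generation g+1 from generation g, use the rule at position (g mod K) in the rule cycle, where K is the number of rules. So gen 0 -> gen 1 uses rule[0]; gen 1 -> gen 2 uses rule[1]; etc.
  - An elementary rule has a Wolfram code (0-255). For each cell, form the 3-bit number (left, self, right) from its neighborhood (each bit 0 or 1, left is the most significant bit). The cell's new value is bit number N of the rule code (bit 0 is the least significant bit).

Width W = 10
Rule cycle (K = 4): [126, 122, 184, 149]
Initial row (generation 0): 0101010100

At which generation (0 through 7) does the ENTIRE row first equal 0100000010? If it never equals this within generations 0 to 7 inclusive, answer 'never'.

Answer: 3

Derivation:
Gen 0: 0101010100
Gen 1 (rule 126): 1111111110
Gen 2 (rule 122): 1000000011
Gen 3 (rule 184): 0100000010
Gen 4 (rule 149): 0111111011
Gen 5 (rule 126): 1100001111
Gen 6 (rule 122): 1110011001
Gen 7 (rule 184): 1101010100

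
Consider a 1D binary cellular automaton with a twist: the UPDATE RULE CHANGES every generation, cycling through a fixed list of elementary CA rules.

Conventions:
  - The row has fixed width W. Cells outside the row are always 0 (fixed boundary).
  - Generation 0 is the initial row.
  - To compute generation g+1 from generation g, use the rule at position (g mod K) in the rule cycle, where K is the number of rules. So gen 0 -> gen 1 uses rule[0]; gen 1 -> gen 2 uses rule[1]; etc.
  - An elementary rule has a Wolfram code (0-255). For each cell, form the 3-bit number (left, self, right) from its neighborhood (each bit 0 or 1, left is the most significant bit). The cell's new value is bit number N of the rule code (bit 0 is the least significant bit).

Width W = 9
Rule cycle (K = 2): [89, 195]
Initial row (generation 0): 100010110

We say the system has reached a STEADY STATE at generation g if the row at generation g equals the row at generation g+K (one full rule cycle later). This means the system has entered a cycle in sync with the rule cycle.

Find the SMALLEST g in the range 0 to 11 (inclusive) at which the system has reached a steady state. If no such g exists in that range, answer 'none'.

Gen 0: 100010110
Gen 1 (rule 89): 011000111
Gen 2 (rule 195): 101011011
Gen 3 (rule 89): 000011011
Gen 4 (rule 195): 111101001
Gen 5 (rule 89): 100100100
Gen 6 (rule 195): 001001001
Gen 7 (rule 89): 100100100
Gen 8 (rule 195): 001001001
Gen 9 (rule 89): 100100100
Gen 10 (rule 195): 001001001
Gen 11 (rule 89): 100100100
Gen 12 (rule 195): 001001001
Gen 13 (rule 89): 100100100

Answer: 5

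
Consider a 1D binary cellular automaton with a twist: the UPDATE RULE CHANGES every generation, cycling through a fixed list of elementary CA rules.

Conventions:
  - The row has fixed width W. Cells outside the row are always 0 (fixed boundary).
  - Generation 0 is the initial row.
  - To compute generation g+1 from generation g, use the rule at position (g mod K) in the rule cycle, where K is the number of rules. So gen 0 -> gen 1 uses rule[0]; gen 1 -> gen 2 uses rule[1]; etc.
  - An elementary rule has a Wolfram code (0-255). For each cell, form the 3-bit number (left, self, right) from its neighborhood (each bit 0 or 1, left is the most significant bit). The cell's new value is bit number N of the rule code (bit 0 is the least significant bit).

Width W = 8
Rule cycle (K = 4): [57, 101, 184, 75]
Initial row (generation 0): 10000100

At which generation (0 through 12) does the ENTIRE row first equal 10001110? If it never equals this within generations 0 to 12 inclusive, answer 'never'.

Gen 0: 10000100
Gen 1 (rule 57): 01110011
Gen 2 (rule 101): 00010001
Gen 3 (rule 184): 00001000
Gen 4 (rule 75): 11110011
Gen 5 (rule 57): 10001010
Gen 6 (rule 101): 10101110
Gen 7 (rule 184): 01011101
Gen 8 (rule 75): 10010100
Gen 9 (rule 57): 01001011
Gen 10 (rule 101): 01001101
Gen 11 (rule 184): 00101010
Gen 12 (rule 75): 11000000

Answer: never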